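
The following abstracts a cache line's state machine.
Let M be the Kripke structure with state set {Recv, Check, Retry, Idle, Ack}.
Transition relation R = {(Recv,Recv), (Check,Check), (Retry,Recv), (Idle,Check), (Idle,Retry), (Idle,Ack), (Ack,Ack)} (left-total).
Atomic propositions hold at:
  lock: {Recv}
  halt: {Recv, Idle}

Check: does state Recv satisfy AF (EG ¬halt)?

Sat(¬halt) = {Check, Retry, Ack}
EG ¬halt: greatest fixpoint, start Z0 = {Check, Retry, Ack}, keep only states in Sat with some successor in Z. Z1 = {Check, Ack}; fixed.
Sat(EG ¬halt) = {Check, Ack}
AF (EG ¬halt): least fixpoint, start Z0 = {Check, Ack}, add states with every successor in Z. Already a fixed point.
Sat(AF (EG ¬halt)) = {Check, Ack}
Recv ∉ Sat(AF (EG ¬halt)) = {Check, Ack}, so the formula does not hold at Recv.

No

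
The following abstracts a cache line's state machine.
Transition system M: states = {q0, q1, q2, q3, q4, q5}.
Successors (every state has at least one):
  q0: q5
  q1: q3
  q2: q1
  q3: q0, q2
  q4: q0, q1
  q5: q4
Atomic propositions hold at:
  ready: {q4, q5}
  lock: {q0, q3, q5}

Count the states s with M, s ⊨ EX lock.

4

Sat(EX lock) = {s : some successor in {q0, q3, q5}} = {q0, q1, q3, q4}
|Sat(EX lock)| = |{q0, q1, q3, q4}| = 4.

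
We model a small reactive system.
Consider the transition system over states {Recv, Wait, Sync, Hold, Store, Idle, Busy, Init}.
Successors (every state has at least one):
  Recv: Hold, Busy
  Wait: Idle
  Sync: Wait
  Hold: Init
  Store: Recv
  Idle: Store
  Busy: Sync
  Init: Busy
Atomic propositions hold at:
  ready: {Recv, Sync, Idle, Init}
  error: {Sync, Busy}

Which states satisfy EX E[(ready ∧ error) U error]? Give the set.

{Recv, Busy, Init}

Sat(ready ∧ error) = {Sync}
E[(ready ∧ error) U error]: least fixpoint, start Z0 = Sat(error) = {Sync, Busy}, add states in Sat(ready ∧ error) with some successor in Z. Already a fixed point.
Sat(E[(ready ∧ error) U error]) = {Sync, Busy}
Sat(EX E[(ready ∧ error) U error]) = {s : some successor in {Sync, Busy}} = {Recv, Busy, Init}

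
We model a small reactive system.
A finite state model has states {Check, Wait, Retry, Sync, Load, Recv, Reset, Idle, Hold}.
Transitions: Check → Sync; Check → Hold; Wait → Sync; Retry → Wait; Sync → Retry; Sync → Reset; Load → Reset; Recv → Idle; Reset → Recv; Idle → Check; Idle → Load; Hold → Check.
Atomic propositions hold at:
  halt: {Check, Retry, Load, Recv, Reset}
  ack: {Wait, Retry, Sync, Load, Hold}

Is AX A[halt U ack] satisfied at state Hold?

Yes

A[halt U ack]: least fixpoint, start Z0 = Sat(ack) = {Wait, Retry, Sync, Load, Hold}, add states in Sat(halt) with every successor in Z. Z1 = {Check, Wait, Retry, Sync, Load, Hold}; fixed.
Sat(A[halt U ack]) = {Check, Wait, Retry, Sync, Load, Hold}
Sat(AX A[halt U ack]) = {s : every successor in {Check, Wait, Retry, Sync, Load, Hold}} = {Check, Wait, Retry, Idle, Hold}
Hold ∈ Sat(AX A[halt U ack]) = {Check, Wait, Retry, Idle, Hold}, so the formula holds at Hold.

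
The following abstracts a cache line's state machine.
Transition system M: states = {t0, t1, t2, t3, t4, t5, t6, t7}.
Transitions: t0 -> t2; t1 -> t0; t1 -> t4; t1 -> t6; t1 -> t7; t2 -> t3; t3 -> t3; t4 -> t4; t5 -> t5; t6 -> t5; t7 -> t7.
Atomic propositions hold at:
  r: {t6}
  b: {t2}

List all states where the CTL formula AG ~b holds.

Sat(~b) = {t0, t1, t3, t4, t5, t6, t7}
AG ~b: greatest fixpoint, start Z0 = {t0, t1, t3, t4, t5, t6, t7}, keep only states in Sat with every successor in Z. Z1 = {t1, t3, t4, t5, t6, t7}; Z2 = {t3, t4, t5, t6, t7}; fixed.
Sat(AG ~b) = {t3, t4, t5, t6, t7}

{t3, t4, t5, t6, t7}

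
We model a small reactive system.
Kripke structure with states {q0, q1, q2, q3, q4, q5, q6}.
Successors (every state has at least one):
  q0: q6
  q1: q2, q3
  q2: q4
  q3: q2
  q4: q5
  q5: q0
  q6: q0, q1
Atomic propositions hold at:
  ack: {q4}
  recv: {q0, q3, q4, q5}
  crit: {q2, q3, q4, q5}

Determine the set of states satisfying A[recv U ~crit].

{q0, q1, q4, q5, q6}

Sat(~crit) = {q0, q1, q6}
A[recv U ~crit]: least fixpoint, start Z0 = Sat(~crit) = {q0, q1, q6}, add states in Sat(recv) with every successor in Z. Z1 = {q0, q1, q5, q6}; Z2 = {q0, q1, q4, q5, q6}; fixed.
Sat(A[recv U ~crit]) = {q0, q1, q4, q5, q6}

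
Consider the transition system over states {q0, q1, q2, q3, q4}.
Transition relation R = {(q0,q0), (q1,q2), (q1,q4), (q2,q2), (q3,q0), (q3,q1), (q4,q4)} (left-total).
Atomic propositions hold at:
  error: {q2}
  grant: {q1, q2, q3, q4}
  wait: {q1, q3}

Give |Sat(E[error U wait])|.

2

E[error U wait]: least fixpoint, start Z0 = Sat(wait) = {q1, q3}, add states in Sat(error) with some successor in Z. Already a fixed point.
Sat(E[error U wait]) = {q1, q3}
|Sat(E[error U wait])| = |{q1, q3}| = 2.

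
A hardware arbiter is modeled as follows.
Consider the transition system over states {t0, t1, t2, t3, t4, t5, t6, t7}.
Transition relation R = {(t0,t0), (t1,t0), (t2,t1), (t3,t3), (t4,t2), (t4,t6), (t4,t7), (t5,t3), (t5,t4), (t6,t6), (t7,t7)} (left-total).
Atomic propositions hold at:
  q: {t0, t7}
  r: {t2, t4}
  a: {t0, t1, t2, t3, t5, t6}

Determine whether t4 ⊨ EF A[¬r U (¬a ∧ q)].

Sat(¬r) = {t0, t1, t3, t5, t6, t7}
Sat(¬a) = {t4, t7}
Sat(¬a ∧ q) = {t7}
A[¬r U (¬a ∧ q)]: least fixpoint, start Z0 = Sat((¬a ∧ q)) = {t7}, add states in Sat(¬r) with every successor in Z. Already a fixed point.
Sat(A[¬r U (¬a ∧ q)]) = {t7}
EF A[¬r U (¬a ∧ q)]: least fixpoint, start Z0 = {t7}, add states with some successor in Z. Z1 = {t4, t7}; Z2 = {t4, t5, t7}; fixed.
Sat(EF A[¬r U (¬a ∧ q)]) = {t4, t5, t7}
t4 ∈ Sat(EF A[¬r U (¬a ∧ q)]) = {t4, t5, t7}, so the formula holds at t4.

Yes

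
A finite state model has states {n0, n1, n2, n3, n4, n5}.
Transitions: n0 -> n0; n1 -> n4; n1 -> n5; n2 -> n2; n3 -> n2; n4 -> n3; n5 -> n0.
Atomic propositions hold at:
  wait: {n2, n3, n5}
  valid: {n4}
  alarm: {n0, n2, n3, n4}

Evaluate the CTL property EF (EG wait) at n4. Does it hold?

Yes

EG wait: greatest fixpoint, start Z0 = {n2, n3, n5}, keep only states in Sat with some successor in Z. Z1 = {n2, n3}; fixed.
Sat(EG wait) = {n2, n3}
EF (EG wait): least fixpoint, start Z0 = {n2, n3}, add states with some successor in Z. Z1 = {n2, n3, n4}; Z2 = {n1, n2, n3, n4}; fixed.
Sat(EF (EG wait)) = {n1, n2, n3, n4}
n4 ∈ Sat(EF (EG wait)) = {n1, n2, n3, n4}, so the formula holds at n4.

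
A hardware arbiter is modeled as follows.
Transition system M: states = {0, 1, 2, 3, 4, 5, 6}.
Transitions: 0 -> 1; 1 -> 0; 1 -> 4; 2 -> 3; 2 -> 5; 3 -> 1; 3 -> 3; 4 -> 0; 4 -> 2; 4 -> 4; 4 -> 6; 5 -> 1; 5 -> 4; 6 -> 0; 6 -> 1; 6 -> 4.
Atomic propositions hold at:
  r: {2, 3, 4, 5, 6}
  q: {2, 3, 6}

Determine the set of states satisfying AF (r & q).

Sat(r & q) = {2, 3, 6}
AF (r & q): least fixpoint, start Z0 = {2, 3, 6}, add states with every successor in Z. Already a fixed point.
Sat(AF (r & q)) = {2, 3, 6}

{2, 3, 6}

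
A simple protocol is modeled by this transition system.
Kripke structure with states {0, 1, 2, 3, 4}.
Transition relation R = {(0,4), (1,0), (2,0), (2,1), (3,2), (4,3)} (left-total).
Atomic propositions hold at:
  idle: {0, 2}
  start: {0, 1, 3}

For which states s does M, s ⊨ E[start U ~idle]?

{0, 1, 3, 4}

Sat(~idle) = {1, 3, 4}
E[start U ~idle]: least fixpoint, start Z0 = Sat(~idle) = {1, 3, 4}, add states in Sat(start) with some successor in Z. Z1 = {0, 1, 3, 4}; fixed.
Sat(E[start U ~idle]) = {0, 1, 3, 4}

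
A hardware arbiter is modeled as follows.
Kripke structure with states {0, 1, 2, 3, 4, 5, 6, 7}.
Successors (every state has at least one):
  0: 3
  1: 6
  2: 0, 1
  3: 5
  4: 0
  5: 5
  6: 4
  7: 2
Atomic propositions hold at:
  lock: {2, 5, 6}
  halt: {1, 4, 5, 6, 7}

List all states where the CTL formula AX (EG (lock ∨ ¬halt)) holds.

{0, 3, 4, 5, 7}

Sat(¬halt) = {0, 2, 3}
Sat(lock ∨ ¬halt) = {0, 2, 3, 5, 6}
EG (lock ∨ ¬halt): greatest fixpoint, start Z0 = {0, 2, 3, 5, 6}, keep only states in Sat with some successor in Z. Z1 = {0, 2, 3, 5}; fixed.
Sat(EG (lock ∨ ¬halt)) = {0, 2, 3, 5}
Sat(AX (EG (lock ∨ ¬halt))) = {s : every successor in {0, 2, 3, 5}} = {0, 3, 4, 5, 7}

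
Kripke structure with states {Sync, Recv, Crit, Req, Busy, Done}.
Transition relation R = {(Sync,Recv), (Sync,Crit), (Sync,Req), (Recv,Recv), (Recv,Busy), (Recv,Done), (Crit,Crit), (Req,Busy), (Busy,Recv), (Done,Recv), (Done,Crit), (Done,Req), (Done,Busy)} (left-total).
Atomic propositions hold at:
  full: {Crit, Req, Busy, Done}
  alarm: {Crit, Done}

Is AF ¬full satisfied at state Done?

No

Sat(¬full) = {Sync, Recv}
AF ¬full: least fixpoint, start Z0 = {Sync, Recv}, add states with every successor in Z. Z1 = {Sync, Recv, Busy}; Z2 = {Sync, Recv, Req, Busy}; fixed.
Sat(AF ¬full) = {Sync, Recv, Req, Busy}
Done ∉ Sat(AF ¬full) = {Sync, Recv, Req, Busy}, so the formula does not hold at Done.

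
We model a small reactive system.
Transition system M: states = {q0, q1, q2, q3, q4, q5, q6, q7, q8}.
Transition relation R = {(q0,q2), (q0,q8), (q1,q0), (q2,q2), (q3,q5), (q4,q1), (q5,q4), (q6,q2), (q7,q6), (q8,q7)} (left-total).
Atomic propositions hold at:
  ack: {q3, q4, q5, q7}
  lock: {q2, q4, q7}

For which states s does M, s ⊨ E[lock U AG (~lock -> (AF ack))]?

{q2}

Sat(~lock) = {q0, q1, q3, q5, q6, q8}
AF ack: least fixpoint, start Z0 = {q3, q4, q5, q7}, add states with every successor in Z. Z1 = {q3, q4, q5, q7, q8}; fixed.
Sat(AF ack) = {q3, q4, q5, q7, q8}
Sat(~lock -> (AF ack)) = {q2, q3, q4, q5, q7, q8}
AG (~lock -> (AF ack)): greatest fixpoint, start Z0 = {q2, q3, q4, q5, q7, q8}, keep only states in Sat with every successor in Z. Z1 = {q2, q3, q5, q8}; Z2 = {q2, q3}; Z3 = {q2}; fixed.
Sat(AG (~lock -> (AF ack))) = {q2}
E[lock U AG (~lock -> (AF ack))]: least fixpoint, start Z0 = Sat(AG (~lock -> (AF ack))) = {q2}, add states in Sat(lock) with some successor in Z. Already a fixed point.
Sat(E[lock U AG (~lock -> (AF ack))]) = {q2}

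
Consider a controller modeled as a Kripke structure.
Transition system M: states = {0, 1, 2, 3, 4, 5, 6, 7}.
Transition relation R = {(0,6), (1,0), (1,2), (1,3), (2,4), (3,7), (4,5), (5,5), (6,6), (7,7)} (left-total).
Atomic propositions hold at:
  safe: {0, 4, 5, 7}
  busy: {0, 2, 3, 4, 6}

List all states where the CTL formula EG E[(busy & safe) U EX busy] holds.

{0, 1, 6}

Sat(busy & safe) = {0, 4}
Sat(EX busy) = {s : some successor in {0, 2, 3, 4, 6}} = {0, 1, 2, 6}
E[(busy & safe) U EX busy]: least fixpoint, start Z0 = Sat(EX busy) = {0, 1, 2, 6}, add states in Sat(busy & safe) with some successor in Z. Already a fixed point.
Sat(E[(busy & safe) U EX busy]) = {0, 1, 2, 6}
EG E[(busy & safe) U EX busy]: greatest fixpoint, start Z0 = {0, 1, 2, 6}, keep only states in Sat with some successor in Z. Z1 = {0, 1, 6}; fixed.
Sat(EG E[(busy & safe) U EX busy]) = {0, 1, 6}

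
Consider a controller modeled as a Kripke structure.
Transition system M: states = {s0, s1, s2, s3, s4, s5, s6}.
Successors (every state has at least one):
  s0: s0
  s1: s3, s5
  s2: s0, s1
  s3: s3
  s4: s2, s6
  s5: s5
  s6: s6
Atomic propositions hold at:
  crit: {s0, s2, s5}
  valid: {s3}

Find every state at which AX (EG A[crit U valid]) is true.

A[crit U valid]: least fixpoint, start Z0 = Sat(valid) = {s3}, add states in Sat(crit) with every successor in Z. Already a fixed point.
Sat(A[crit U valid]) = {s3}
EG A[crit U valid]: greatest fixpoint, start Z0 = {s3}, keep only states in Sat with some successor in Z. Already a fixed point.
Sat(EG A[crit U valid]) = {s3}
Sat(AX (EG A[crit U valid])) = {s : every successor in {s3}} = {s3}

{s3}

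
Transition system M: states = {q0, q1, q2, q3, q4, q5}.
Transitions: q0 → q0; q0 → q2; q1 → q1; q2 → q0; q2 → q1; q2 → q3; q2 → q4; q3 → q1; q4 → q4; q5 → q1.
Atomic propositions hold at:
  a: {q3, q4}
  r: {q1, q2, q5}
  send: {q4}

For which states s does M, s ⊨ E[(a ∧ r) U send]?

Sat(a ∧ r) = ∅
E[(a ∧ r) U send]: least fixpoint, start Z0 = Sat(send) = {q4}, add states in Sat(a ∧ r) with some successor in Z. Already a fixed point.
Sat(E[(a ∧ r) U send]) = {q4}

{q4}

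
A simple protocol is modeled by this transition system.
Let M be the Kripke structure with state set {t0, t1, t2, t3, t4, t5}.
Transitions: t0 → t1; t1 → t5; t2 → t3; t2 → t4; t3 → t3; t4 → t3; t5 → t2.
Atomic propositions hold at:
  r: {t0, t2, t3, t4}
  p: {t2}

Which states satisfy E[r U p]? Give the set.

{t2}

E[r U p]: least fixpoint, start Z0 = Sat(p) = {t2}, add states in Sat(r) with some successor in Z. Already a fixed point.
Sat(E[r U p]) = {t2}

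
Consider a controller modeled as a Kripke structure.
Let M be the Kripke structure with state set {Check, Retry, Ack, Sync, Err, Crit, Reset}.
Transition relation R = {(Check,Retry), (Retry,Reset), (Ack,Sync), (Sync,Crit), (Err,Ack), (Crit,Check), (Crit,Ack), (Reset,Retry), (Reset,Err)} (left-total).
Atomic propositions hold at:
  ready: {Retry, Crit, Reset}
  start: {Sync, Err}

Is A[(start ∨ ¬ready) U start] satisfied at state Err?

Yes

Sat(¬ready) = {Check, Ack, Sync, Err}
Sat(start ∨ ¬ready) = {Check, Ack, Sync, Err}
A[(start ∨ ¬ready) U start]: least fixpoint, start Z0 = Sat(start) = {Sync, Err}, add states in Sat(start ∨ ¬ready) with every successor in Z. Z1 = {Ack, Sync, Err}; fixed.
Sat(A[(start ∨ ¬ready) U start]) = {Ack, Sync, Err}
Err ∈ Sat(A[(start ∨ ¬ready) U start]) = {Ack, Sync, Err}, so the formula holds at Err.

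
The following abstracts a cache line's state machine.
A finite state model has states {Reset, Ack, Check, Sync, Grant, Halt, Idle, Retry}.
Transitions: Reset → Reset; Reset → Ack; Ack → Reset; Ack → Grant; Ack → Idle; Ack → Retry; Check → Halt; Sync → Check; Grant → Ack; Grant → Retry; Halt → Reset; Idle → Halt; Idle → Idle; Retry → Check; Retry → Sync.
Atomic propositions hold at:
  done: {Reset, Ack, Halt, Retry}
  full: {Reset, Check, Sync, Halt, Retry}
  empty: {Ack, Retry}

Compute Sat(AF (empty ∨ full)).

Sat(empty ∨ full) = {Reset, Ack, Check, Sync, Halt, Retry}
AF (empty ∨ full): least fixpoint, start Z0 = {Reset, Ack, Check, Sync, Halt, Retry}, add states with every successor in Z. Z1 = {Reset, Ack, Check, Sync, Grant, Halt, Retry}; fixed.
Sat(AF (empty ∨ full)) = {Reset, Ack, Check, Sync, Grant, Halt, Retry}

{Reset, Ack, Check, Sync, Grant, Halt, Retry}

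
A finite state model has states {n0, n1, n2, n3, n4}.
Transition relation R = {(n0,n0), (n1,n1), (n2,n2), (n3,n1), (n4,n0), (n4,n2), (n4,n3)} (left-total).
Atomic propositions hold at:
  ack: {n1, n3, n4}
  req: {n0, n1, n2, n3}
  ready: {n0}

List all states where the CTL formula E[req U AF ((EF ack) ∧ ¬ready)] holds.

EF ack: least fixpoint, start Z0 = {n1, n3, n4}, add states with some successor in Z. Already a fixed point.
Sat(EF ack) = {n1, n3, n4}
Sat(¬ready) = {n1, n2, n3, n4}
Sat((EF ack) ∧ ¬ready) = {n1, n3, n4}
AF ((EF ack) ∧ ¬ready): least fixpoint, start Z0 = {n1, n3, n4}, add states with every successor in Z. Already a fixed point.
Sat(AF ((EF ack) ∧ ¬ready)) = {n1, n3, n4}
E[req U AF ((EF ack) ∧ ¬ready)]: least fixpoint, start Z0 = Sat(AF ((EF ack) ∧ ¬ready)) = {n1, n3, n4}, add states in Sat(req) with some successor in Z. Already a fixed point.
Sat(E[req U AF ((EF ack) ∧ ¬ready)]) = {n1, n3, n4}

{n1, n3, n4}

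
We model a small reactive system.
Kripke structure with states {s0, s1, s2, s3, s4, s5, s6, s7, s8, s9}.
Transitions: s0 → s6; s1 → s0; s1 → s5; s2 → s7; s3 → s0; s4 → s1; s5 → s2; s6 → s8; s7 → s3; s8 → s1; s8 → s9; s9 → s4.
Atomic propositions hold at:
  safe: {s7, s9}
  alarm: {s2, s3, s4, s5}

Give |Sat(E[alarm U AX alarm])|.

4

Sat(AX alarm) = {s : every successor in {s2, s3, s4, s5}} = {s5, s7, s9}
E[alarm U AX alarm]: least fixpoint, start Z0 = Sat(AX alarm) = {s5, s7, s9}, add states in Sat(alarm) with some successor in Z. Z1 = {s2, s5, s7, s9}; fixed.
Sat(E[alarm U AX alarm]) = {s2, s5, s7, s9}
|Sat(E[alarm U AX alarm])| = |{s2, s5, s7, s9}| = 4.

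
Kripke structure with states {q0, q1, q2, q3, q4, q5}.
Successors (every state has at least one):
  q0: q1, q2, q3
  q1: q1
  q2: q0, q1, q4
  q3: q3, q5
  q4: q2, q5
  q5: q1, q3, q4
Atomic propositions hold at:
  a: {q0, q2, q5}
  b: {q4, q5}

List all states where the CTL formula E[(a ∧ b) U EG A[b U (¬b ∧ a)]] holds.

{q0, q2}

Sat(a ∧ b) = {q5}
Sat(¬b) = {q0, q1, q2, q3}
Sat(¬b ∧ a) = {q0, q2}
A[b U (¬b ∧ a)]: least fixpoint, start Z0 = Sat((¬b ∧ a)) = {q0, q2}, add states in Sat(b) with every successor in Z. Already a fixed point.
Sat(A[b U (¬b ∧ a)]) = {q0, q2}
EG A[b U (¬b ∧ a)]: greatest fixpoint, start Z0 = {q0, q2}, keep only states in Sat with some successor in Z. Already a fixed point.
Sat(EG A[b U (¬b ∧ a)]) = {q0, q2}
E[(a ∧ b) U EG A[b U (¬b ∧ a)]]: least fixpoint, start Z0 = Sat(EG A[b U (¬b ∧ a)]) = {q0, q2}, add states in Sat(a ∧ b) with some successor in Z. Already a fixed point.
Sat(E[(a ∧ b) U EG A[b U (¬b ∧ a)]]) = {q0, q2}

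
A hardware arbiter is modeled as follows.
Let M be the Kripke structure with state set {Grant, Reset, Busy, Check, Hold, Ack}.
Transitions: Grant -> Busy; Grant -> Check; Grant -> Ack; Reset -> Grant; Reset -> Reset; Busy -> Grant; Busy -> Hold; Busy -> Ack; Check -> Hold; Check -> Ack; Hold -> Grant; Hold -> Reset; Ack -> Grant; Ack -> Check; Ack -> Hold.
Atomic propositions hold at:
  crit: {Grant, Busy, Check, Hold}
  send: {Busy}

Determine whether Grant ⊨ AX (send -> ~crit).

No

Sat(~crit) = {Reset, Ack}
Sat(send -> ~crit) = {Grant, Reset, Check, Hold, Ack}
Sat(AX (send -> ~crit)) = {s : every successor in {Grant, Reset, Check, Hold, Ack}} = {Reset, Busy, Check, Hold, Ack}
Grant ∉ Sat(AX (send -> ~crit)) = {Reset, Busy, Check, Hold, Ack}, so the formula does not hold at Grant.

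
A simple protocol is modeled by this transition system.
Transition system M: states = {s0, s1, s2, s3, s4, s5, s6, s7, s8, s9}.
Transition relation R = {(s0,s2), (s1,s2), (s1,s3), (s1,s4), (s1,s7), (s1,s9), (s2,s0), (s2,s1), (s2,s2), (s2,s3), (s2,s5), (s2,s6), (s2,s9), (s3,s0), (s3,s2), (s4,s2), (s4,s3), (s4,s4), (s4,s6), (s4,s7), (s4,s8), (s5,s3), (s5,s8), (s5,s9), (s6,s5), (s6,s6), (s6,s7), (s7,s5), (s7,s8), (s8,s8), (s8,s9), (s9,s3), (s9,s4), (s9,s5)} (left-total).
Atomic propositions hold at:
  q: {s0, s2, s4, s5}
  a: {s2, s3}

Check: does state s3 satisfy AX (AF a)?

AF a: least fixpoint, start Z0 = {s2, s3}, add states with every successor in Z. Z1 = {s0, s2, s3}; fixed.
Sat(AF a) = {s0, s2, s3}
Sat(AX (AF a)) = {s : every successor in {s0, s2, s3}} = {s0, s3}
s3 ∈ Sat(AX (AF a)) = {s0, s3}, so the formula holds at s3.

Yes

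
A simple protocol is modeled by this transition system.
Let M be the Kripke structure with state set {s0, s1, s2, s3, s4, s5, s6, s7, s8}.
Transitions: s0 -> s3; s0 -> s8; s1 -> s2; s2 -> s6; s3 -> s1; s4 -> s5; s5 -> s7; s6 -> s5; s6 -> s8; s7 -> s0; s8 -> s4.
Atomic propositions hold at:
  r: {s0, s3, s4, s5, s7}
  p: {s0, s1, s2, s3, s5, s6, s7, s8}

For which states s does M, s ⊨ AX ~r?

{s1, s2, s3}

Sat(~r) = {s1, s2, s6, s8}
Sat(AX ~r) = {s : every successor in {s1, s2, s6, s8}} = {s1, s2, s3}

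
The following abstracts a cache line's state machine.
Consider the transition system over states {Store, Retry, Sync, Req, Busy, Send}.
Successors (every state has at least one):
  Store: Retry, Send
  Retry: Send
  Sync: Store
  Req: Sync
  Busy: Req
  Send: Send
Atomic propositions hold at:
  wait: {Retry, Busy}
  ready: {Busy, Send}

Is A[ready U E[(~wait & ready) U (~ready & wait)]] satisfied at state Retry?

Sat(~wait) = {Store, Sync, Req, Send}
Sat(~wait & ready) = {Send}
Sat(~ready) = {Store, Retry, Sync, Req}
Sat(~ready & wait) = {Retry}
E[(~wait & ready) U (~ready & wait)]: least fixpoint, start Z0 = Sat((~ready & wait)) = {Retry}, add states in Sat(~wait & ready) with some successor in Z. Already a fixed point.
Sat(E[(~wait & ready) U (~ready & wait)]) = {Retry}
A[ready U E[(~wait & ready) U (~ready & wait)]]: least fixpoint, start Z0 = Sat(E[(~wait & ready) U (~ready & wait)]) = {Retry}, add states in Sat(ready) with every successor in Z. Already a fixed point.
Sat(A[ready U E[(~wait & ready) U (~ready & wait)]]) = {Retry}
Retry ∈ Sat(A[ready U E[(~wait & ready) U (~ready & wait)]]) = {Retry}, so the formula holds at Retry.

Yes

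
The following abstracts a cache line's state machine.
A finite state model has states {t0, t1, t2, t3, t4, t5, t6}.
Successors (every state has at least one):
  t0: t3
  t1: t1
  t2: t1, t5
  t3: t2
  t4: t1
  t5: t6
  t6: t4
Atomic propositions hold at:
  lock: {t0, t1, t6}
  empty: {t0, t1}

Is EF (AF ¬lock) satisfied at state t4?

Yes

Sat(¬lock) = {t2, t3, t4, t5}
AF ¬lock: least fixpoint, start Z0 = {t2, t3, t4, t5}, add states with every successor in Z. Z1 = {t0, t2, t3, t4, t5, t6}; fixed.
Sat(AF ¬lock) = {t0, t2, t3, t4, t5, t6}
EF (AF ¬lock): least fixpoint, start Z0 = {t0, t2, t3, t4, t5, t6}, add states with some successor in Z. Already a fixed point.
Sat(EF (AF ¬lock)) = {t0, t2, t3, t4, t5, t6}
t4 ∈ Sat(EF (AF ¬lock)) = {t0, t2, t3, t4, t5, t6}, so the formula holds at t4.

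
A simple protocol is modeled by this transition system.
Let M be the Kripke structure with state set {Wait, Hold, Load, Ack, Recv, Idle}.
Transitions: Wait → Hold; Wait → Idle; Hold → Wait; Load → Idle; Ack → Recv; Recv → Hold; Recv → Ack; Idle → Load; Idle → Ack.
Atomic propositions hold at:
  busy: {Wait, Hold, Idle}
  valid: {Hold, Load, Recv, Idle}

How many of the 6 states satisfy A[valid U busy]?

A[valid U busy]: least fixpoint, start Z0 = Sat(busy) = {Wait, Hold, Idle}, add states in Sat(valid) with every successor in Z. Z1 = {Wait, Hold, Load, Idle}; fixed.
Sat(A[valid U busy]) = {Wait, Hold, Load, Idle}
|Sat(A[valid U busy])| = |{Wait, Hold, Load, Idle}| = 4.

4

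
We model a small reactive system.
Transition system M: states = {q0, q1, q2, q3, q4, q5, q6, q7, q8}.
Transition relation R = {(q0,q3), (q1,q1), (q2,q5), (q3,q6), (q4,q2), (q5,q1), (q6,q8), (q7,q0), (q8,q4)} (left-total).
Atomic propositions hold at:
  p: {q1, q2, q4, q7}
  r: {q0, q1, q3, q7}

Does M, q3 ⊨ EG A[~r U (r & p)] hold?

Sat(~r) = {q2, q4, q5, q6, q8}
Sat(r & p) = {q1, q7}
A[~r U (r & p)]: least fixpoint, start Z0 = Sat((r & p)) = {q1, q7}, add states in Sat(~r) with every successor in Z. Z1 = {q1, q5, q7}; Z2 = {q1, q2, q5, q7}; Z3 = {q1, q2, q4, q5, q7}; Z4 = {q1, q2, q4, q5, q7, q8}; Z5 = {q1, q2, q4, q5, q6, q7, q8}; fixed.
Sat(A[~r U (r & p)]) = {q1, q2, q4, q5, q6, q7, q8}
EG A[~r U (r & p)]: greatest fixpoint, start Z0 = {q1, q2, q4, q5, q6, q7, q8}, keep only states in Sat with some successor in Z. Z1 = {q1, q2, q4, q5, q6, q8}; fixed.
Sat(EG A[~r U (r & p)]) = {q1, q2, q4, q5, q6, q8}
q3 ∉ Sat(EG A[~r U (r & p)]) = {q1, q2, q4, q5, q6, q8}, so the formula does not hold at q3.

No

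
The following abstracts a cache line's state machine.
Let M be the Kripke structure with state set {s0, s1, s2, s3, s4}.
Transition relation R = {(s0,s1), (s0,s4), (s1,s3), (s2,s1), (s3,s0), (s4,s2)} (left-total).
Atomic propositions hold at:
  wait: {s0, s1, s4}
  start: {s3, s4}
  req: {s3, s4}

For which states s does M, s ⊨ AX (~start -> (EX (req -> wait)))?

{s1, s3, s4}

Sat(~start) = {s0, s1, s2}
Sat(req -> wait) = {s0, s1, s2, s4}
Sat(EX (req -> wait)) = {s : some successor in {s0, s1, s2, s4}} = {s0, s2, s3, s4}
Sat(~start -> (EX (req -> wait))) = {s0, s2, s3, s4}
Sat(AX (~start -> (EX (req -> wait)))) = {s : every successor in {s0, s2, s3, s4}} = {s1, s3, s4}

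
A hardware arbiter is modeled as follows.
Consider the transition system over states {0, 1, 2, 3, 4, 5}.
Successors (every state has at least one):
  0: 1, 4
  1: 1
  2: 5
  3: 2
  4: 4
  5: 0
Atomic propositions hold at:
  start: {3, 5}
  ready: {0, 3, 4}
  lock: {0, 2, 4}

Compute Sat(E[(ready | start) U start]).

{3, 5}

Sat(ready | start) = {0, 3, 4, 5}
E[(ready | start) U start]: least fixpoint, start Z0 = Sat(start) = {3, 5}, add states in Sat(ready | start) with some successor in Z. Already a fixed point.
Sat(E[(ready | start) U start]) = {3, 5}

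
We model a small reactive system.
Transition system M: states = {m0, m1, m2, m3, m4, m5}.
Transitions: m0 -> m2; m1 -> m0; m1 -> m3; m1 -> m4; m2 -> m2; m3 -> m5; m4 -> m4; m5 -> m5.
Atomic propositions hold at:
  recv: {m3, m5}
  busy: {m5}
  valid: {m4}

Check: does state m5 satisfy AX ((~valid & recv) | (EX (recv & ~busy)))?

Sat(~valid) = {m0, m1, m2, m3, m5}
Sat(~valid & recv) = {m3, m5}
Sat(~busy) = {m0, m1, m2, m3, m4}
Sat(recv & ~busy) = {m3}
Sat(EX (recv & ~busy)) = {s : some successor in {m3}} = {m1}
Sat((~valid & recv) | (EX (recv & ~busy))) = {m1, m3, m5}
Sat(AX ((~valid & recv) | (EX (recv & ~busy)))) = {s : every successor in {m1, m3, m5}} = {m3, m5}
m5 ∈ Sat(AX ((~valid & recv) | (EX (recv & ~busy)))) = {m3, m5}, so the formula holds at m5.

Yes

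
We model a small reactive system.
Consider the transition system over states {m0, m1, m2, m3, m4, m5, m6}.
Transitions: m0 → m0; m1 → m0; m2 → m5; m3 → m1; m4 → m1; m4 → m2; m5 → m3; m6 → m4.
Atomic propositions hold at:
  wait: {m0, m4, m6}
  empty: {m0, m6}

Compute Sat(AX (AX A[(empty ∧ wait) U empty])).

Sat(empty ∧ wait) = {m0, m6}
A[(empty ∧ wait) U empty]: least fixpoint, start Z0 = Sat(empty) = {m0, m6}, add states in Sat(empty ∧ wait) with every successor in Z. Already a fixed point.
Sat(A[(empty ∧ wait) U empty]) = {m0, m6}
Sat(AX A[(empty ∧ wait) U empty]) = {s : every successor in {m0, m6}} = {m0, m1}
Sat(AX (AX A[(empty ∧ wait) U empty])) = {s : every successor in {m0, m1}} = {m0, m1, m3}

{m0, m1, m3}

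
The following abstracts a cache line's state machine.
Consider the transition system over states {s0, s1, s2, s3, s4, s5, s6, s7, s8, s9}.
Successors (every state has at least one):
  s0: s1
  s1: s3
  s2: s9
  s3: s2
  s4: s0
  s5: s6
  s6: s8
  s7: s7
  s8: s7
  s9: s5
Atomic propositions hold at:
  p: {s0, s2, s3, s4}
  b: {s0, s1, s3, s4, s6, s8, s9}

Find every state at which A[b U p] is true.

{s0, s1, s2, s3, s4}

A[b U p]: least fixpoint, start Z0 = Sat(p) = {s0, s2, s3, s4}, add states in Sat(b) with every successor in Z. Z1 = {s0, s1, s2, s3, s4}; fixed.
Sat(A[b U p]) = {s0, s1, s2, s3, s4}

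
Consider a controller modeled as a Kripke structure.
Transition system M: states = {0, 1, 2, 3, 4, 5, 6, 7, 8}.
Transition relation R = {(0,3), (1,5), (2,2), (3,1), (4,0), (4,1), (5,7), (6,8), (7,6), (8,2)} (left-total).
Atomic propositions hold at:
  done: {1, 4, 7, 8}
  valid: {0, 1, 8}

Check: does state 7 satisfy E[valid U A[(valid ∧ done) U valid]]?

Sat(valid ∧ done) = {1, 8}
A[(valid ∧ done) U valid]: least fixpoint, start Z0 = Sat(valid) = {0, 1, 8}, add states in Sat(valid ∧ done) with every successor in Z. Already a fixed point.
Sat(A[(valid ∧ done) U valid]) = {0, 1, 8}
E[valid U A[(valid ∧ done) U valid]]: least fixpoint, start Z0 = Sat(A[(valid ∧ done) U valid]) = {0, 1, 8}, add states in Sat(valid) with some successor in Z. Already a fixed point.
Sat(E[valid U A[(valid ∧ done) U valid]]) = {0, 1, 8}
7 ∉ Sat(E[valid U A[(valid ∧ done) U valid]]) = {0, 1, 8}, so the formula does not hold at 7.

No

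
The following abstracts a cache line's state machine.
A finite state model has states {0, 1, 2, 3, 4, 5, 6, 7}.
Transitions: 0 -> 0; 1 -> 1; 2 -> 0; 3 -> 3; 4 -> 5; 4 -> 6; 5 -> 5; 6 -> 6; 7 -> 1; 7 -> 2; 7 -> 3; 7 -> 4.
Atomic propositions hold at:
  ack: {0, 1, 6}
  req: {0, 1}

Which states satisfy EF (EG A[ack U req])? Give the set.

{0, 1, 2, 7}

A[ack U req]: least fixpoint, start Z0 = Sat(req) = {0, 1}, add states in Sat(ack) with every successor in Z. Already a fixed point.
Sat(A[ack U req]) = {0, 1}
EG A[ack U req]: greatest fixpoint, start Z0 = {0, 1}, keep only states in Sat with some successor in Z. Already a fixed point.
Sat(EG A[ack U req]) = {0, 1}
EF (EG A[ack U req]): least fixpoint, start Z0 = {0, 1}, add states with some successor in Z. Z1 = {0, 1, 2, 7}; fixed.
Sat(EF (EG A[ack U req])) = {0, 1, 2, 7}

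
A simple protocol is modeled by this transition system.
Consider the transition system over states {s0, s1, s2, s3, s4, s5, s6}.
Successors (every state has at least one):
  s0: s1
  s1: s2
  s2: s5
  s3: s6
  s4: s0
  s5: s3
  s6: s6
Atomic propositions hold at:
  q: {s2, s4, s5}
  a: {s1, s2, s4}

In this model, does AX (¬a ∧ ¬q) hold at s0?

Sat(¬a) = {s0, s3, s5, s6}
Sat(¬q) = {s0, s1, s3, s6}
Sat(¬a ∧ ¬q) = {s0, s3, s6}
Sat(AX (¬a ∧ ¬q)) = {s : every successor in {s0, s3, s6}} = {s3, s4, s5, s6}
s0 ∉ Sat(AX (¬a ∧ ¬q)) = {s3, s4, s5, s6}, so the formula does not hold at s0.

No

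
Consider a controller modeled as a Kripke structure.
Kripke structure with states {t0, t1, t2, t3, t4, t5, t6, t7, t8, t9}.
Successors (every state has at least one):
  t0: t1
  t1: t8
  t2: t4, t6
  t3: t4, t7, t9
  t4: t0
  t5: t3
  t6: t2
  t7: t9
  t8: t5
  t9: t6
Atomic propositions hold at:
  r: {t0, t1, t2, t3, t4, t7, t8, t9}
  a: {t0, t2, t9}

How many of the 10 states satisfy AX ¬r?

2

Sat(¬r) = {t5, t6}
Sat(AX ¬r) = {s : every successor in {t5, t6}} = {t8, t9}
|Sat(AX ¬r)| = |{t8, t9}| = 2.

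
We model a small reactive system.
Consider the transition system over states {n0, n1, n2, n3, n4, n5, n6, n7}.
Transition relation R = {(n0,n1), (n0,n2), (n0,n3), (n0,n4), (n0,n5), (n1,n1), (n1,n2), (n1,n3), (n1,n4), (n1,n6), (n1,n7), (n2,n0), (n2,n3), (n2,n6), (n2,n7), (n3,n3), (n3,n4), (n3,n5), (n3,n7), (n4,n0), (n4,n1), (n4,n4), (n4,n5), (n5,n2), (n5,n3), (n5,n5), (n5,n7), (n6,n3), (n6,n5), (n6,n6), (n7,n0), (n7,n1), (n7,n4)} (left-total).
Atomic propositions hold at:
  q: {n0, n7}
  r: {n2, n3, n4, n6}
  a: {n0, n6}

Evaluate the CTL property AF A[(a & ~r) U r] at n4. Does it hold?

Sat(~r) = {n0, n1, n5, n7}
Sat(a & ~r) = {n0}
A[(a & ~r) U r]: least fixpoint, start Z0 = Sat(r) = {n2, n3, n4, n6}, add states in Sat(a & ~r) with every successor in Z. Already a fixed point.
Sat(A[(a & ~r) U r]) = {n2, n3, n4, n6}
AF A[(a & ~r) U r]: least fixpoint, start Z0 = {n2, n3, n4, n6}, add states with every successor in Z. Already a fixed point.
Sat(AF A[(a & ~r) U r]) = {n2, n3, n4, n6}
n4 ∈ Sat(AF A[(a & ~r) U r]) = {n2, n3, n4, n6}, so the formula holds at n4.

Yes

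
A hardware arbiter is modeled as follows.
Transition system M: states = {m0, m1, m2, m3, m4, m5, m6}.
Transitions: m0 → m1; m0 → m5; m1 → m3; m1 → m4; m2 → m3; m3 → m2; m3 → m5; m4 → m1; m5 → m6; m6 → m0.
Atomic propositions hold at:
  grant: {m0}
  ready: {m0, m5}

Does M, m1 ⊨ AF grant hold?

No

AF grant: least fixpoint, start Z0 = {m0}, add states with every successor in Z. Z1 = {m0, m6}; Z2 = {m0, m5, m6}; fixed.
Sat(AF grant) = {m0, m5, m6}
m1 ∉ Sat(AF grant) = {m0, m5, m6}, so the formula does not hold at m1.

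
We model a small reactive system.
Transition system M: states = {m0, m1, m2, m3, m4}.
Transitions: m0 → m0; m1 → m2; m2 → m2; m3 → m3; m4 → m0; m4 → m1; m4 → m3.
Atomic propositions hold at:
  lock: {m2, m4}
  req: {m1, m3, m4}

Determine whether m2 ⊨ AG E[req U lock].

Yes

E[req U lock]: least fixpoint, start Z0 = Sat(lock) = {m2, m4}, add states in Sat(req) with some successor in Z. Z1 = {m1, m2, m4}; fixed.
Sat(E[req U lock]) = {m1, m2, m4}
AG E[req U lock]: greatest fixpoint, start Z0 = {m1, m2, m4}, keep only states in Sat with every successor in Z. Z1 = {m1, m2}; fixed.
Sat(AG E[req U lock]) = {m1, m2}
m2 ∈ Sat(AG E[req U lock]) = {m1, m2}, so the formula holds at m2.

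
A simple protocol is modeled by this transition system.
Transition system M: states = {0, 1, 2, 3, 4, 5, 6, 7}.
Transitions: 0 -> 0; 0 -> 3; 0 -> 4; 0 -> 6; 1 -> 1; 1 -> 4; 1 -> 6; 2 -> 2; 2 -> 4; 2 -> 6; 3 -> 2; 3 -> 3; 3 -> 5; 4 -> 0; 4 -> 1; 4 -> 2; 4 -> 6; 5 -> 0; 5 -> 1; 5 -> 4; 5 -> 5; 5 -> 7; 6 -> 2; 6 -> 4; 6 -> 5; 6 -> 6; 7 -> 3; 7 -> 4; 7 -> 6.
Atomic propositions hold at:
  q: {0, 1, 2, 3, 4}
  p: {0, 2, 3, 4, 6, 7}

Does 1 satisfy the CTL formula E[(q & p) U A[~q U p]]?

Sat(q & p) = {0, 2, 3, 4}
Sat(~q) = {5, 6, 7}
A[~q U p]: least fixpoint, start Z0 = Sat(p) = {0, 2, 3, 4, 6, 7}, add states in Sat(~q) with every successor in Z. Already a fixed point.
Sat(A[~q U p]) = {0, 2, 3, 4, 6, 7}
E[(q & p) U A[~q U p]]: least fixpoint, start Z0 = Sat(A[~q U p]) = {0, 2, 3, 4, 6, 7}, add states in Sat(q & p) with some successor in Z. Already a fixed point.
Sat(E[(q & p) U A[~q U p]]) = {0, 2, 3, 4, 6, 7}
1 ∉ Sat(E[(q & p) U A[~q U p]]) = {0, 2, 3, 4, 6, 7}, so the formula does not hold at 1.

No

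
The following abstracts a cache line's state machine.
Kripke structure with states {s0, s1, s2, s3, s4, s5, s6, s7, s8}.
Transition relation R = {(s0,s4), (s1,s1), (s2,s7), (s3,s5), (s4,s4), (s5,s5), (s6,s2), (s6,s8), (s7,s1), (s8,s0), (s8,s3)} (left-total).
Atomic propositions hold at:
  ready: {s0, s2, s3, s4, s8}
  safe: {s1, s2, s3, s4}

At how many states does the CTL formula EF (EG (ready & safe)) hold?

4

Sat(ready & safe) = {s2, s3, s4}
EG (ready & safe): greatest fixpoint, start Z0 = {s2, s3, s4}, keep only states in Sat with some successor in Z. Z1 = {s4}; fixed.
Sat(EG (ready & safe)) = {s4}
EF (EG (ready & safe)): least fixpoint, start Z0 = {s4}, add states with some successor in Z. Z1 = {s0, s4}; Z2 = {s0, s4, s8}; Z3 = {s0, s4, s6, s8}; fixed.
Sat(EF (EG (ready & safe))) = {s0, s4, s6, s8}
|Sat(EF (EG (ready & safe)))| = |{s0, s4, s6, s8}| = 4.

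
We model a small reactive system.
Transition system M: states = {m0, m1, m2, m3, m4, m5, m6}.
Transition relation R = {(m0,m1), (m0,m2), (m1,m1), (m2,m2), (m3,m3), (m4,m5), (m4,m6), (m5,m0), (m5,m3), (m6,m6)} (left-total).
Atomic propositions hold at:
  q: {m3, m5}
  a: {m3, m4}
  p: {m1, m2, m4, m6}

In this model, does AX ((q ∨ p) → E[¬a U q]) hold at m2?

Sat(q ∨ p) = {m1, m2, m3, m4, m5, m6}
Sat(¬a) = {m0, m1, m2, m5, m6}
E[¬a U q]: least fixpoint, start Z0 = Sat(q) = {m3, m5}, add states in Sat(¬a) with some successor in Z. Already a fixed point.
Sat(E[¬a U q]) = {m3, m5}
Sat((q ∨ p) → E[¬a U q]) = {m0, m3, m5}
Sat(AX ((q ∨ p) → E[¬a U q])) = {s : every successor in {m0, m3, m5}} = {m3, m5}
m2 ∉ Sat(AX ((q ∨ p) → E[¬a U q])) = {m3, m5}, so the formula does not hold at m2.

No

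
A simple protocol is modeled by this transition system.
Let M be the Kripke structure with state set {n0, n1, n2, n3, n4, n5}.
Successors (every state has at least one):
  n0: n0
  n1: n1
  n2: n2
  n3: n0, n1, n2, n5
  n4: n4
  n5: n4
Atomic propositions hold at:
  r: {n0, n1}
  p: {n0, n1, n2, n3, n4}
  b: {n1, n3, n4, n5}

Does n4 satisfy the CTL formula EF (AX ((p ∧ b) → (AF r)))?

No

Sat(p ∧ b) = {n1, n3, n4}
AF r: least fixpoint, start Z0 = {n0, n1}, add states with every successor in Z. Already a fixed point.
Sat(AF r) = {n0, n1}
Sat((p ∧ b) → (AF r)) = {n0, n1, n2, n5}
Sat(AX ((p ∧ b) → (AF r))) = {s : every successor in {n0, n1, n2, n5}} = {n0, n1, n2, n3}
EF (AX ((p ∧ b) → (AF r))): least fixpoint, start Z0 = {n0, n1, n2, n3}, add states with some successor in Z. Already a fixed point.
Sat(EF (AX ((p ∧ b) → (AF r)))) = {n0, n1, n2, n3}
n4 ∉ Sat(EF (AX ((p ∧ b) → (AF r)))) = {n0, n1, n2, n3}, so the formula does not hold at n4.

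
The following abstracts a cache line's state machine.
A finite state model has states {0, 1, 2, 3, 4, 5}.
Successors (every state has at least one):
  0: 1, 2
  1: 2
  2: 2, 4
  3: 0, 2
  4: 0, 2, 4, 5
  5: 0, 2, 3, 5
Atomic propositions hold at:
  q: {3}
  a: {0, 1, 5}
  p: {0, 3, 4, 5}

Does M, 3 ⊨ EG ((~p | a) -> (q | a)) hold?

No

Sat(~p) = {1, 2}
Sat(~p | a) = {0, 1, 2, 5}
Sat(q | a) = {0, 1, 3, 5}
Sat((~p | a) -> (q | a)) = {0, 1, 3, 4, 5}
EG ((~p | a) -> (q | a)): greatest fixpoint, start Z0 = {0, 1, 3, 4, 5}, keep only states in Sat with some successor in Z. Z1 = {0, 3, 4, 5}; Z2 = {3, 4, 5}; Z3 = {4, 5}; fixed.
Sat(EG ((~p | a) -> (q | a))) = {4, 5}
3 ∉ Sat(EG ((~p | a) -> (q | a))) = {4, 5}, so the formula does not hold at 3.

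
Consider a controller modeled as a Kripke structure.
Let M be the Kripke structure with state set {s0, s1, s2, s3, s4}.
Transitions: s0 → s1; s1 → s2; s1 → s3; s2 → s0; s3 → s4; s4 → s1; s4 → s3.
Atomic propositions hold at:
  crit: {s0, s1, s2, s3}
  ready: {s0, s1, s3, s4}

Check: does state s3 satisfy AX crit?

Sat(AX crit) = {s : every successor in {s0, s1, s2, s3}} = {s0, s1, s2, s4}
s3 ∉ Sat(AX crit) = {s0, s1, s2, s4}, so the formula does not hold at s3.

No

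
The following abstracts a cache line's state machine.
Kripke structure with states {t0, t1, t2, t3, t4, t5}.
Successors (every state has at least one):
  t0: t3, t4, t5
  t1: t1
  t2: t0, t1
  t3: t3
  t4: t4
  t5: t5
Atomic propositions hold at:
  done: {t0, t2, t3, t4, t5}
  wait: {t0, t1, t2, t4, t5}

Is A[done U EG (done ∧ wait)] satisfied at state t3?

Sat(done ∧ wait) = {t0, t2, t4, t5}
EG (done ∧ wait): greatest fixpoint, start Z0 = {t0, t2, t4, t5}, keep only states in Sat with some successor in Z. Already a fixed point.
Sat(EG (done ∧ wait)) = {t0, t2, t4, t5}
A[done U EG (done ∧ wait)]: least fixpoint, start Z0 = Sat(EG (done ∧ wait)) = {t0, t2, t4, t5}, add states in Sat(done) with every successor in Z. Already a fixed point.
Sat(A[done U EG (done ∧ wait)]) = {t0, t2, t4, t5}
t3 ∉ Sat(A[done U EG (done ∧ wait)]) = {t0, t2, t4, t5}, so the formula does not hold at t3.

No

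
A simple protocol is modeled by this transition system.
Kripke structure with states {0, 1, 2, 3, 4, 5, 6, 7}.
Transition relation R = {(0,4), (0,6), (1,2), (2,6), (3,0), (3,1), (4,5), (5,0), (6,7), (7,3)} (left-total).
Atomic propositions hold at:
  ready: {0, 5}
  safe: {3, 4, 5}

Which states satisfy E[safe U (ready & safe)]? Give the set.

Sat(ready & safe) = {5}
E[safe U (ready & safe)]: least fixpoint, start Z0 = Sat((ready & safe)) = {5}, add states in Sat(safe) with some successor in Z. Z1 = {4, 5}; fixed.
Sat(E[safe U (ready & safe)]) = {4, 5}

{4, 5}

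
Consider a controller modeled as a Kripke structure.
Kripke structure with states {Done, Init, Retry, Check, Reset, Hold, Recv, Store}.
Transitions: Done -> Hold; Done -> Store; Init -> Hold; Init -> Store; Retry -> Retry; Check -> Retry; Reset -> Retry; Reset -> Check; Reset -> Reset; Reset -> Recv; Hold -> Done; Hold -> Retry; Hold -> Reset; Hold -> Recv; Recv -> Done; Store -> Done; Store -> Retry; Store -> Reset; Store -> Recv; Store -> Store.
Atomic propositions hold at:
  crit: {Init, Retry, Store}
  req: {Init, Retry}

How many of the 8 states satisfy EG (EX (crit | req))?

Sat(crit | req) = {Init, Retry, Store}
Sat(EX (crit | req)) = {s : some successor in {Init, Retry, Store}} = {Done, Init, Retry, Check, Reset, Hold, Store}
EG (EX (crit | req)): greatest fixpoint, start Z0 = {Done, Init, Retry, Check, Reset, Hold, Store}, keep only states in Sat with some successor in Z. Already a fixed point.
Sat(EG (EX (crit | req))) = {Done, Init, Retry, Check, Reset, Hold, Store}
|Sat(EG (EX (crit | req)))| = |{Done, Init, Retry, Check, Reset, Hold, Store}| = 7.

7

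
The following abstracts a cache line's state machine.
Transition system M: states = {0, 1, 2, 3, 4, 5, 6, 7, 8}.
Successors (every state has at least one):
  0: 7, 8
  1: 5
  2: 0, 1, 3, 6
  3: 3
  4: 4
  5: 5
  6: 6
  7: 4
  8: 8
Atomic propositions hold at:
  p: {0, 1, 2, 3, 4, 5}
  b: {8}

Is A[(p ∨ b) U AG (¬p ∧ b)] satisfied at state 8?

Yes

Sat(p ∨ b) = {0, 1, 2, 3, 4, 5, 8}
Sat(¬p) = {6, 7, 8}
Sat(¬p ∧ b) = {8}
AG (¬p ∧ b): greatest fixpoint, start Z0 = {8}, keep only states in Sat with every successor in Z. Already a fixed point.
Sat(AG (¬p ∧ b)) = {8}
A[(p ∨ b) U AG (¬p ∧ b)]: least fixpoint, start Z0 = Sat(AG (¬p ∧ b)) = {8}, add states in Sat(p ∨ b) with every successor in Z. Already a fixed point.
Sat(A[(p ∨ b) U AG (¬p ∧ b)]) = {8}
8 ∈ Sat(A[(p ∨ b) U AG (¬p ∧ b)]) = {8}, so the formula holds at 8.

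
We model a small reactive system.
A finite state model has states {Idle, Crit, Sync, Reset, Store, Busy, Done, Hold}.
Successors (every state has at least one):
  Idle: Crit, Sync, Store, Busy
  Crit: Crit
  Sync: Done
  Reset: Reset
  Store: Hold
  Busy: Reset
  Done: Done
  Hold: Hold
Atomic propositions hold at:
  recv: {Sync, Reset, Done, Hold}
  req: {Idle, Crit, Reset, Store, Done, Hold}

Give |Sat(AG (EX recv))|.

6

Sat(EX recv) = {s : some successor in {Sync, Reset, Done, Hold}} = {Idle, Sync, Reset, Store, Busy, Done, Hold}
AG (EX recv): greatest fixpoint, start Z0 = {Idle, Sync, Reset, Store, Busy, Done, Hold}, keep only states in Sat with every successor in Z. Z1 = {Sync, Reset, Store, Busy, Done, Hold}; fixed.
Sat(AG (EX recv)) = {Sync, Reset, Store, Busy, Done, Hold}
|Sat(AG (EX recv))| = |{Sync, Reset, Store, Busy, Done, Hold}| = 6.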